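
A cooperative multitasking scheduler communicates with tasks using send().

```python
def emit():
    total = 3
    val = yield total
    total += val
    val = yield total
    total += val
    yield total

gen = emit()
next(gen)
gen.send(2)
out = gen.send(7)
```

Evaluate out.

Step 1: next() -> yield total=3.
Step 2: send(2) -> val=2, total = 3+2 = 5, yield 5.
Step 3: send(7) -> val=7, total = 5+7 = 12, yield 12.
Therefore out = 12.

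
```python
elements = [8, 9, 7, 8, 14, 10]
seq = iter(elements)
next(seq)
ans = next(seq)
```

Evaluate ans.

Step 1: Create iterator over [8, 9, 7, 8, 14, 10].
Step 2: next() consumes 8.
Step 3: next() returns 9.
Therefore ans = 9.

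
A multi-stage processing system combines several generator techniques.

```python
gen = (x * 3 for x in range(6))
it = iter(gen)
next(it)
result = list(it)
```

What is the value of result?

Step 1: Generator produces [0, 3, 6, 9, 12, 15].
Step 2: next(it) consumes first element (0).
Step 3: list(it) collects remaining: [3, 6, 9, 12, 15].
Therefore result = [3, 6, 9, 12, 15].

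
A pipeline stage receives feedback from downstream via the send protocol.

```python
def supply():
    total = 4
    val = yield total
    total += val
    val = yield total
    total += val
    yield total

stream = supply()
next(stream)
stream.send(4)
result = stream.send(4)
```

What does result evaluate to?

Step 1: next() -> yield total=4.
Step 2: send(4) -> val=4, total = 4+4 = 8, yield 8.
Step 3: send(4) -> val=4, total = 8+4 = 12, yield 12.
Therefore result = 12.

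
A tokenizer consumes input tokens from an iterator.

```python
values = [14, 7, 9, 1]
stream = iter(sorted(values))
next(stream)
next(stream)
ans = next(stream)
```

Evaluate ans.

Step 1: sorted([14, 7, 9, 1]) = [1, 7, 9, 14].
Step 2: Create iterator and skip 2 elements.
Step 3: next() returns 9.
Therefore ans = 9.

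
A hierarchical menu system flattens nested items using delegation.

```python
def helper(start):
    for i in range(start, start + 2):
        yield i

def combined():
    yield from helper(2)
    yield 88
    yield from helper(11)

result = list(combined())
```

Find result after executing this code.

Step 1: combined() delegates to helper(2):
  yield 2
  yield 3
Step 2: yield 88
Step 3: Delegates to helper(11):
  yield 11
  yield 12
Therefore result = [2, 3, 88, 11, 12].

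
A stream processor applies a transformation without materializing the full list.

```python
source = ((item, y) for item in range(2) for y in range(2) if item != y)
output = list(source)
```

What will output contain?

Step 1: Nested generator over range(2) x range(2) where item != y:
  (0, 0): excluded (item == y)
  (0, 1): included
  (1, 0): included
  (1, 1): excluded (item == y)
Therefore output = [(0, 1), (1, 0)].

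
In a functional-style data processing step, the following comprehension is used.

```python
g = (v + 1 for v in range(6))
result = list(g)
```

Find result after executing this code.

Step 1: For each v in range(6), compute v+1:
  v=0: 0+1 = 1
  v=1: 1+1 = 2
  v=2: 2+1 = 3
  v=3: 3+1 = 4
  v=4: 4+1 = 5
  v=5: 5+1 = 6
Therefore result = [1, 2, 3, 4, 5, 6].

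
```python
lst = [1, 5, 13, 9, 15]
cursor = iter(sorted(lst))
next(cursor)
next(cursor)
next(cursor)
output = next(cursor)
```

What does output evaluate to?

Step 1: sorted([1, 5, 13, 9, 15]) = [1, 5, 9, 13, 15].
Step 2: Create iterator and skip 3 elements.
Step 3: next() returns 13.
Therefore output = 13.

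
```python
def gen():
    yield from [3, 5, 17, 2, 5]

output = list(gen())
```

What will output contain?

Step 1: yield from delegates to the iterable, yielding each element.
Step 2: Collected values: [3, 5, 17, 2, 5].
Therefore output = [3, 5, 17, 2, 5].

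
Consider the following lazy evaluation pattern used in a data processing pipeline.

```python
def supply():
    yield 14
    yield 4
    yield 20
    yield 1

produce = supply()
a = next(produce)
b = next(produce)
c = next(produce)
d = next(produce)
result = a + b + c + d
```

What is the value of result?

Step 1: Create generator and consume all values:
  a = next(produce) = 14
  b = next(produce) = 4
  c = next(produce) = 20
  d = next(produce) = 1
Step 2: result = 14 + 4 + 20 + 1 = 39.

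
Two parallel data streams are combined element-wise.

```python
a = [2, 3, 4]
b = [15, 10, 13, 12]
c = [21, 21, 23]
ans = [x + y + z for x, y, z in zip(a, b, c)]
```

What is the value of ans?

Step 1: zip three lists (truncates to shortest, len=3):
  2 + 15 + 21 = 38
  3 + 10 + 21 = 34
  4 + 13 + 23 = 40
Therefore ans = [38, 34, 40].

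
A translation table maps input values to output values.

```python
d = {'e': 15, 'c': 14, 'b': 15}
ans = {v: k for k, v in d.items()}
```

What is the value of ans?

Step 1: Invert dict (swap keys and values):
  'e': 15 -> 15: 'e'
  'c': 14 -> 14: 'c'
  'b': 15 -> 15: 'b'
Therefore ans = {15: 'b', 14: 'c'}.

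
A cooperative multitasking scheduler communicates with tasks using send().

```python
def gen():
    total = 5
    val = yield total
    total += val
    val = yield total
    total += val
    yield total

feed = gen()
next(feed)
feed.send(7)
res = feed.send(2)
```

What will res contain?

Step 1: next() -> yield total=5.
Step 2: send(7) -> val=7, total = 5+7 = 12, yield 12.
Step 3: send(2) -> val=2, total = 12+2 = 14, yield 14.
Therefore res = 14.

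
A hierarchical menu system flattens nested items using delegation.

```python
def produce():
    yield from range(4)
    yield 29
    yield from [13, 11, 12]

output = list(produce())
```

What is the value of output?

Step 1: Trace yields in order:
  yield 0
  yield 1
  yield 2
  yield 3
  yield 29
  yield 13
  yield 11
  yield 12
Therefore output = [0, 1, 2, 3, 29, 13, 11, 12].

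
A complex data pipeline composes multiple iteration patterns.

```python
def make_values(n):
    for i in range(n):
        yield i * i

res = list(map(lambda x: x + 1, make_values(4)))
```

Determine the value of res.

Step 1: make_values(4) yields squares: [0, 1, 4, 9].
Step 2: map adds 1 to each: [1, 2, 5, 10].
Therefore res = [1, 2, 5, 10].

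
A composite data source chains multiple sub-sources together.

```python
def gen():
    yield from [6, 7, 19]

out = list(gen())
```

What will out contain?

Step 1: yield from delegates to the iterable, yielding each element.
Step 2: Collected values: [6, 7, 19].
Therefore out = [6, 7, 19].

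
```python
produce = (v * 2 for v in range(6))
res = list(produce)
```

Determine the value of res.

Step 1: For each v in range(6), compute v*2:
  v=0: 0*2 = 0
  v=1: 1*2 = 2
  v=2: 2*2 = 4
  v=3: 3*2 = 6
  v=4: 4*2 = 8
  v=5: 5*2 = 10
Therefore res = [0, 2, 4, 6, 8, 10].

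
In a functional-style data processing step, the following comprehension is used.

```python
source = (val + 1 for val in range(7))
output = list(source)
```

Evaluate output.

Step 1: For each val in range(7), compute val+1:
  val=0: 0+1 = 1
  val=1: 1+1 = 2
  val=2: 2+1 = 3
  val=3: 3+1 = 4
  val=4: 4+1 = 5
  val=5: 5+1 = 6
  val=6: 6+1 = 7
Therefore output = [1, 2, 3, 4, 5, 6, 7].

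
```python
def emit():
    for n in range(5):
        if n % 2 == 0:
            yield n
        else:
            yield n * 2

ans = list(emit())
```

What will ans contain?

Step 1: For each n in range(5), yield n if even, else n*2:
  n=0 (even): yield 0
  n=1 (odd): yield 1*2 = 2
  n=2 (even): yield 2
  n=3 (odd): yield 3*2 = 6
  n=4 (even): yield 4
Therefore ans = [0, 2, 2, 6, 4].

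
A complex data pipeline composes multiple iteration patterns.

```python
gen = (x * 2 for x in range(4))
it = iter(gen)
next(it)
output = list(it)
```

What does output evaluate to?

Step 1: Generator produces [0, 2, 4, 6].
Step 2: next(it) consumes first element (0).
Step 3: list(it) collects remaining: [2, 4, 6].
Therefore output = [2, 4, 6].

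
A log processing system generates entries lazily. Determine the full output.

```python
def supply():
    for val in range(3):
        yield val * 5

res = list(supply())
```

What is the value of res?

Step 1: For each val in range(3), yield val * 5:
  val=0: yield 0 * 5 = 0
  val=1: yield 1 * 5 = 5
  val=2: yield 2 * 5 = 10
Therefore res = [0, 5, 10].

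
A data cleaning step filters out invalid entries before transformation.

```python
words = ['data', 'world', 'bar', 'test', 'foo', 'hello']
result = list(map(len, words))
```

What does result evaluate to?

Step 1: Map len() to each word:
  'data' -> 4
  'world' -> 5
  'bar' -> 3
  'test' -> 4
  'foo' -> 3
  'hello' -> 5
Therefore result = [4, 5, 3, 4, 3, 5].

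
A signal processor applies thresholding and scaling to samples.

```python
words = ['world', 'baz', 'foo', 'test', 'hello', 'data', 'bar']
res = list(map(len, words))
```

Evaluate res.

Step 1: Map len() to each word:
  'world' -> 5
  'baz' -> 3
  'foo' -> 3
  'test' -> 4
  'hello' -> 5
  'data' -> 4
  'bar' -> 3
Therefore res = [5, 3, 3, 4, 5, 4, 3].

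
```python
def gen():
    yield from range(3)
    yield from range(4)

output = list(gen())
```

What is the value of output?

Step 1: Trace yields in order:
  yield 0
  yield 1
  yield 2
  yield 0
  yield 1
  yield 2
  yield 3
Therefore output = [0, 1, 2, 0, 1, 2, 3].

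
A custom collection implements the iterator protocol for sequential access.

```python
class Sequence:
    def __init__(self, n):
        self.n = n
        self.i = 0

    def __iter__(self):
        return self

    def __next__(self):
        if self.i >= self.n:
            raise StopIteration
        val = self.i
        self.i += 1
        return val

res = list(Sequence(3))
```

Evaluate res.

Step 1: Sequence(3) creates an iterator counting 0 to 2.
Step 2: list() consumes all values: [0, 1, 2].
Therefore res = [0, 1, 2].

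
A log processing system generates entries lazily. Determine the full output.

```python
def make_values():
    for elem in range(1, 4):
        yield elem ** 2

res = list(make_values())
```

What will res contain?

Step 1: For each elem in range(1, 4), yield elem**2:
  elem=1: yield 1**2 = 1
  elem=2: yield 2**2 = 4
  elem=3: yield 3**2 = 9
Therefore res = [1, 4, 9].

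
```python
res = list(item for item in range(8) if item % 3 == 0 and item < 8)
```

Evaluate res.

Step 1: Filter range(8) where item % 3 == 0 and item < 8:
  item=0: both conditions met, included
  item=1: excluded (1 % 3 != 0)
  item=2: excluded (2 % 3 != 0)
  item=3: both conditions met, included
  item=4: excluded (4 % 3 != 0)
  item=5: excluded (5 % 3 != 0)
  item=6: both conditions met, included
  item=7: excluded (7 % 3 != 0)
Therefore res = [0, 3, 6].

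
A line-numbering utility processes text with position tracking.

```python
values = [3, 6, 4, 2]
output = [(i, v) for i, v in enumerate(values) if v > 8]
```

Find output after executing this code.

Step 1: Filter enumerate([3, 6, 4, 2]) keeping v > 8:
  (0, 3): 3 <= 8, excluded
  (1, 6): 6 <= 8, excluded
  (2, 4): 4 <= 8, excluded
  (3, 2): 2 <= 8, excluded
Therefore output = [].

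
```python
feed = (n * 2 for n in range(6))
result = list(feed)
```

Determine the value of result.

Step 1: For each n in range(6), compute n*2:
  n=0: 0*2 = 0
  n=1: 1*2 = 2
  n=2: 2*2 = 4
  n=3: 3*2 = 6
  n=4: 4*2 = 8
  n=5: 5*2 = 10
Therefore result = [0, 2, 4, 6, 8, 10].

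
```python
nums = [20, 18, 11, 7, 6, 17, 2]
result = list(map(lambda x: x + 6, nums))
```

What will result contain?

Step 1: Apply lambda x: x + 6 to each element:
  20 -> 26
  18 -> 24
  11 -> 17
  7 -> 13
  6 -> 12
  17 -> 23
  2 -> 8
Therefore result = [26, 24, 17, 13, 12, 23, 8].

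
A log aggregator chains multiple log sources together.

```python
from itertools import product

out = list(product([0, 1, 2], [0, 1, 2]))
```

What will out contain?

Step 1: product([0, 1, 2], [0, 1, 2]) gives all pairs:
  (0, 0)
  (0, 1)
  (0, 2)
  (1, 0)
  (1, 1)
  (1, 2)
  (2, 0)
  (2, 1)
  (2, 2)
Therefore out = [(0, 0), (0, 1), (0, 2), (1, 0), (1, 1), (1, 2), (2, 0), (2, 1), (2, 2)].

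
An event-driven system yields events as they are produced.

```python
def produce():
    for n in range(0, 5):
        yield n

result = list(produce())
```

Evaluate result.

Step 1: The generator yields each value from range(0, 5).
Step 2: list() consumes all yields: [0, 1, 2, 3, 4].
Therefore result = [0, 1, 2, 3, 4].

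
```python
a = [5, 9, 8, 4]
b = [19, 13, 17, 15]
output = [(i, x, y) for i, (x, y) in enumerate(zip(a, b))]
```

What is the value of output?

Step 1: enumerate(zip(a, b)) gives index with paired elements:
  i=0: (5, 19)
  i=1: (9, 13)
  i=2: (8, 17)
  i=3: (4, 15)
Therefore output = [(0, 5, 19), (1, 9, 13), (2, 8, 17), (3, 4, 15)].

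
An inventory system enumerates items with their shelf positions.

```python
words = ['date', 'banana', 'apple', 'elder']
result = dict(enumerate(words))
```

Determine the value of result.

Step 1: enumerate pairs indices with words:
  0 -> 'date'
  1 -> 'banana'
  2 -> 'apple'
  3 -> 'elder'
Therefore result = {0: 'date', 1: 'banana', 2: 'apple', 3: 'elder'}.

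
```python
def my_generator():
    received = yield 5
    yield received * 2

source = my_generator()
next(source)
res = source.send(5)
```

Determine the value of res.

Step 1: next(source) advances to first yield, producing 5.
Step 2: send(5) resumes, received = 5.
Step 3: yield received * 2 = 5 * 2 = 10.
Therefore res = 10.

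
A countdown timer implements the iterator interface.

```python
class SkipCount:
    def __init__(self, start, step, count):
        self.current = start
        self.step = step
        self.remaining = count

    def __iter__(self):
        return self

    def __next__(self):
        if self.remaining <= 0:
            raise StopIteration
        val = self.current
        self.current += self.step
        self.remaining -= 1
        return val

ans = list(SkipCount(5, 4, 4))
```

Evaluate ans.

Step 1: SkipCount starts at 5, increments by 4, for 4 steps:
  Yield 5, then current += 4
  Yield 9, then current += 4
  Yield 13, then current += 4
  Yield 17, then current += 4
Therefore ans = [5, 9, 13, 17].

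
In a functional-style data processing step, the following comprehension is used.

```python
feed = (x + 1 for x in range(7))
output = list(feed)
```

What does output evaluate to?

Step 1: For each x in range(7), compute x+1:
  x=0: 0+1 = 1
  x=1: 1+1 = 2
  x=2: 2+1 = 3
  x=3: 3+1 = 4
  x=4: 4+1 = 5
  x=5: 5+1 = 6
  x=6: 6+1 = 7
Therefore output = [1, 2, 3, 4, 5, 6, 7].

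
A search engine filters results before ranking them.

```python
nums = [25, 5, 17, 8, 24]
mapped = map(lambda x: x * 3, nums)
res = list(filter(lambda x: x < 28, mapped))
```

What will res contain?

Step 1: Map x * 3:
  25 -> 75
  5 -> 15
  17 -> 51
  8 -> 24
  24 -> 72
Step 2: Filter for < 28:
  75: removed
  15: kept
  51: removed
  24: kept
  72: removed
Therefore res = [15, 24].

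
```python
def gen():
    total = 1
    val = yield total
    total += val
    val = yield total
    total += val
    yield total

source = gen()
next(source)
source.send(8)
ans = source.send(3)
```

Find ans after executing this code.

Step 1: next() -> yield total=1.
Step 2: send(8) -> val=8, total = 1+8 = 9, yield 9.
Step 3: send(3) -> val=3, total = 9+3 = 12, yield 12.
Therefore ans = 12.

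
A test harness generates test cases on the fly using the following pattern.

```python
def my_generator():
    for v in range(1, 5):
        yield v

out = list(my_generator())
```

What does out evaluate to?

Step 1: The generator yields each value from range(1, 5).
Step 2: list() consumes all yields: [1, 2, 3, 4].
Therefore out = [1, 2, 3, 4].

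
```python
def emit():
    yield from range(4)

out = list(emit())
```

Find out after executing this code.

Step 1: yield from delegates to the iterable, yielding each element.
Step 2: Collected values: [0, 1, 2, 3].
Therefore out = [0, 1, 2, 3].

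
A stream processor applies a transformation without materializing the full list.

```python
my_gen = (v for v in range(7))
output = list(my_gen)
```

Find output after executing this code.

Step 1: Generator expression iterates range(7): [0, 1, 2, 3, 4, 5, 6].
Step 2: list() collects all values.
Therefore output = [0, 1, 2, 3, 4, 5, 6].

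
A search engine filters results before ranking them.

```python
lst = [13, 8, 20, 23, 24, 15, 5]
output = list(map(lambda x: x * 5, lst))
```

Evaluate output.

Step 1: Apply lambda x: x * 5 to each element:
  13 -> 65
  8 -> 40
  20 -> 100
  23 -> 115
  24 -> 120
  15 -> 75
  5 -> 25
Therefore output = [65, 40, 100, 115, 120, 75, 25].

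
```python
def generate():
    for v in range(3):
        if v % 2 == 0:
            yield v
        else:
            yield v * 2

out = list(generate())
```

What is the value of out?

Step 1: For each v in range(3), yield v if even, else v*2:
  v=0 (even): yield 0
  v=1 (odd): yield 1*2 = 2
  v=2 (even): yield 2
Therefore out = [0, 2, 2].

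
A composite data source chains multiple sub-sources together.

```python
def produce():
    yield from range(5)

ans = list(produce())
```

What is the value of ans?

Step 1: yield from delegates to the iterable, yielding each element.
Step 2: Collected values: [0, 1, 2, 3, 4].
Therefore ans = [0, 1, 2, 3, 4].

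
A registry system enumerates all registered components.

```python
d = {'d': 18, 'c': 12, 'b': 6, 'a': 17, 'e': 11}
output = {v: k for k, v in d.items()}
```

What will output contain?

Step 1: Invert dict (swap keys and values):
  'd': 18 -> 18: 'd'
  'c': 12 -> 12: 'c'
  'b': 6 -> 6: 'b'
  'a': 17 -> 17: 'a'
  'e': 11 -> 11: 'e'
Therefore output = {18: 'd', 12: 'c', 6: 'b', 17: 'a', 11: 'e'}.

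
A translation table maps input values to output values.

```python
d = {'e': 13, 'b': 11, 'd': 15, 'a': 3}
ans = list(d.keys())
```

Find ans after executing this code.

Step 1: d.keys() returns the dictionary keys in insertion order.
Therefore ans = ['e', 'b', 'd', 'a'].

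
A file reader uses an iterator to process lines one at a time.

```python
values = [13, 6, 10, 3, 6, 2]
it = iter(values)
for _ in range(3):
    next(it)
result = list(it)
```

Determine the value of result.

Step 1: Create iterator over [13, 6, 10, 3, 6, 2].
Step 2: Advance 3 positions (consuming [13, 6, 10]).
Step 3: list() collects remaining elements: [3, 6, 2].
Therefore result = [3, 6, 2].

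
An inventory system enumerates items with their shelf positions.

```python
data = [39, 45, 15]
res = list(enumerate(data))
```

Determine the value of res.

Step 1: enumerate pairs each element with its index:
  (0, 39)
  (1, 45)
  (2, 15)
Therefore res = [(0, 39), (1, 45), (2, 15)].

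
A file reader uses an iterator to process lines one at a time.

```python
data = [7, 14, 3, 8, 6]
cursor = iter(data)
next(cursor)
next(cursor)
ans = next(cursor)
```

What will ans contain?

Step 1: Create iterator over [7, 14, 3, 8, 6].
Step 2: next() consumes 7.
Step 3: next() consumes 14.
Step 4: next() returns 3.
Therefore ans = 3.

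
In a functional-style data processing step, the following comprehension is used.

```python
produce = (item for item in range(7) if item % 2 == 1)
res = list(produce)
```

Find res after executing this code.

Step 1: Filter range(7) keeping only odd values:
  item=0: even, excluded
  item=1: odd, included
  item=2: even, excluded
  item=3: odd, included
  item=4: even, excluded
  item=5: odd, included
  item=6: even, excluded
Therefore res = [1, 3, 5].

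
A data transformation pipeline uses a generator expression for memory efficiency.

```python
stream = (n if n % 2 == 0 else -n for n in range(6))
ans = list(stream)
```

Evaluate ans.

Step 1: For each n in range(6), yield n if even, else -n:
  n=0: even, yield 0
  n=1: odd, yield -1
  n=2: even, yield 2
  n=3: odd, yield -3
  n=4: even, yield 4
  n=5: odd, yield -5
Therefore ans = [0, -1, 2, -3, 4, -5].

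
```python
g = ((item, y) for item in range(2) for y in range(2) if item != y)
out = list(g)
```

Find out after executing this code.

Step 1: Nested generator over range(2) x range(2) where item != y:
  (0, 0): excluded (item == y)
  (0, 1): included
  (1, 0): included
  (1, 1): excluded (item == y)
Therefore out = [(0, 1), (1, 0)].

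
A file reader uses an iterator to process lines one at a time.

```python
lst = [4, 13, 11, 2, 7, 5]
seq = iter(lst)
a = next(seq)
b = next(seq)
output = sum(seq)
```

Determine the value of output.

Step 1: Create iterator over [4, 13, 11, 2, 7, 5].
Step 2: a = next() = 4, b = next() = 13.
Step 3: sum() of remaining [11, 2, 7, 5] = 25.
Therefore output = 25.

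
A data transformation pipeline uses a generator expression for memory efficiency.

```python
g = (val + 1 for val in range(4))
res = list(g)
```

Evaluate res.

Step 1: For each val in range(4), compute val+1:
  val=0: 0+1 = 1
  val=1: 1+1 = 2
  val=2: 2+1 = 3
  val=3: 3+1 = 4
Therefore res = [1, 2, 3, 4].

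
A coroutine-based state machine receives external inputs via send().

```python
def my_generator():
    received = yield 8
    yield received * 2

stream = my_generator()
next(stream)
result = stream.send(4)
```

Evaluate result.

Step 1: next(stream) advances to first yield, producing 8.
Step 2: send(4) resumes, received = 4.
Step 3: yield received * 2 = 4 * 2 = 8.
Therefore result = 8.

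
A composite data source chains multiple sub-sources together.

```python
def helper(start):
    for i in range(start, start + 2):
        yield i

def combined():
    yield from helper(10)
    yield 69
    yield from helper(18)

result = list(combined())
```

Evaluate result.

Step 1: combined() delegates to helper(10):
  yield 10
  yield 11
Step 2: yield 69
Step 3: Delegates to helper(18):
  yield 18
  yield 19
Therefore result = [10, 11, 69, 18, 19].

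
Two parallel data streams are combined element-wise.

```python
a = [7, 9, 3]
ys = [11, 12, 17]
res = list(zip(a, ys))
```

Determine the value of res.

Step 1: zip pairs elements at same index:
  Index 0: (7, 11)
  Index 1: (9, 12)
  Index 2: (3, 17)
Therefore res = [(7, 11), (9, 12), (3, 17)].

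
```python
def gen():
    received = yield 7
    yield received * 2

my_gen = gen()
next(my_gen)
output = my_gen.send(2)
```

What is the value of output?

Step 1: next(my_gen) advances to first yield, producing 7.
Step 2: send(2) resumes, received = 2.
Step 3: yield received * 2 = 2 * 2 = 4.
Therefore output = 4.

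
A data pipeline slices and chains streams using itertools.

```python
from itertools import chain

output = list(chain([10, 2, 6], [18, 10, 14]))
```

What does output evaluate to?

Step 1: chain() concatenates iterables: [10, 2, 6] + [18, 10, 14].
Therefore output = [10, 2, 6, 18, 10, 14].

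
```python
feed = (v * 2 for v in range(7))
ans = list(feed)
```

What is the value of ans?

Step 1: For each v in range(7), compute v*2:
  v=0: 0*2 = 0
  v=1: 1*2 = 2
  v=2: 2*2 = 4
  v=3: 3*2 = 6
  v=4: 4*2 = 8
  v=5: 5*2 = 10
  v=6: 6*2 = 12
Therefore ans = [0, 2, 4, 6, 8, 10, 12].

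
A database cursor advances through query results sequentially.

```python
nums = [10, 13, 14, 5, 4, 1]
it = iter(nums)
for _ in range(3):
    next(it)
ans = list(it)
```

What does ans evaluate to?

Step 1: Create iterator over [10, 13, 14, 5, 4, 1].
Step 2: Advance 3 positions (consuming [10, 13, 14]).
Step 3: list() collects remaining elements: [5, 4, 1].
Therefore ans = [5, 4, 1].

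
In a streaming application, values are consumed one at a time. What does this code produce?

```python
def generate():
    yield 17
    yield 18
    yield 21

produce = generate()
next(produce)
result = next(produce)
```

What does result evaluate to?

Step 1: generate() creates a generator.
Step 2: next(produce) yields 17 (consumed and discarded).
Step 3: next(produce) yields 18, assigned to result.
Therefore result = 18.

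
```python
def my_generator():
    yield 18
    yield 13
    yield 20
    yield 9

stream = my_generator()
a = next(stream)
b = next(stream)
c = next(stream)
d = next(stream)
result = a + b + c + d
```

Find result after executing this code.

Step 1: Create generator and consume all values:
  a = next(stream) = 18
  b = next(stream) = 13
  c = next(stream) = 20
  d = next(stream) = 9
Step 2: result = 18 + 13 + 20 + 9 = 60.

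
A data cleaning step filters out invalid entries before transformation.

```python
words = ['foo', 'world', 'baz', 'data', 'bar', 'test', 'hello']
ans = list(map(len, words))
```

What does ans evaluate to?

Step 1: Map len() to each word:
  'foo' -> 3
  'world' -> 5
  'baz' -> 3
  'data' -> 4
  'bar' -> 3
  'test' -> 4
  'hello' -> 5
Therefore ans = [3, 5, 3, 4, 3, 4, 5].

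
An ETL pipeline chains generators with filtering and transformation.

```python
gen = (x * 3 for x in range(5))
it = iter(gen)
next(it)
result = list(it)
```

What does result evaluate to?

Step 1: Generator produces [0, 3, 6, 9, 12].
Step 2: next(it) consumes first element (0).
Step 3: list(it) collects remaining: [3, 6, 9, 12].
Therefore result = [3, 6, 9, 12].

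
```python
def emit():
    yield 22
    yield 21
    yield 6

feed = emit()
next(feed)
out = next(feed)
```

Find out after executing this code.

Step 1: emit() creates a generator.
Step 2: next(feed) yields 22 (consumed and discarded).
Step 3: next(feed) yields 21, assigned to out.
Therefore out = 21.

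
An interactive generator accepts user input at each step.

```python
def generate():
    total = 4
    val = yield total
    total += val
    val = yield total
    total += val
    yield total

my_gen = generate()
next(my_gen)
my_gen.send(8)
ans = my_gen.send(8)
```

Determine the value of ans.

Step 1: next() -> yield total=4.
Step 2: send(8) -> val=8, total = 4+8 = 12, yield 12.
Step 3: send(8) -> val=8, total = 12+8 = 20, yield 20.
Therefore ans = 20.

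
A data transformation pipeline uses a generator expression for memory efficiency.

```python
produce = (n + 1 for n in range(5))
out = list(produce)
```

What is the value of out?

Step 1: For each n in range(5), compute n+1:
  n=0: 0+1 = 1
  n=1: 1+1 = 2
  n=2: 2+1 = 3
  n=3: 3+1 = 4
  n=4: 4+1 = 5
Therefore out = [1, 2, 3, 4, 5].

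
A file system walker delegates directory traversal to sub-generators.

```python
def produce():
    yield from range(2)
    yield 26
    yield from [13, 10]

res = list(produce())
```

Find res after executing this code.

Step 1: Trace yields in order:
  yield 0
  yield 1
  yield 26
  yield 13
  yield 10
Therefore res = [0, 1, 26, 13, 10].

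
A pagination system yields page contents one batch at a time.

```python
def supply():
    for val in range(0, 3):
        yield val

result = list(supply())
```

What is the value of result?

Step 1: The generator yields each value from range(0, 3).
Step 2: list() consumes all yields: [0, 1, 2].
Therefore result = [0, 1, 2].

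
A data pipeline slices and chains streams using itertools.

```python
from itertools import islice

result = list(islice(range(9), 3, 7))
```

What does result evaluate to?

Step 1: islice(range(9), 3, 7) takes elements at indices [3, 7).
Step 2: Elements: [3, 4, 5, 6].
Therefore result = [3, 4, 5, 6].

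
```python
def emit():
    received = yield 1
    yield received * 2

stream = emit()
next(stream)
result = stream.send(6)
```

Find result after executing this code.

Step 1: next(stream) advances to first yield, producing 1.
Step 2: send(6) resumes, received = 6.
Step 3: yield received * 2 = 6 * 2 = 12.
Therefore result = 12.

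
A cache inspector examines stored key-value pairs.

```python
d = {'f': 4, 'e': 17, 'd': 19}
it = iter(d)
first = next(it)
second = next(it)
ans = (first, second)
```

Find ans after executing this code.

Step 1: iter(d) iterates over keys: ['f', 'e', 'd'].
Step 2: first = next(it) = 'f', second = next(it) = 'e'.
Therefore ans = ('f', 'e').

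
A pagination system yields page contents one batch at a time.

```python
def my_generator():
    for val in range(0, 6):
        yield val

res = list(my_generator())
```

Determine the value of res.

Step 1: The generator yields each value from range(0, 6).
Step 2: list() consumes all yields: [0, 1, 2, 3, 4, 5].
Therefore res = [0, 1, 2, 3, 4, 5].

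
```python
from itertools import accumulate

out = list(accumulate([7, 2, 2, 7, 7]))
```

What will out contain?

Step 1: accumulate computes running sums:
  + 7 = 7
  + 2 = 9
  + 2 = 11
  + 7 = 18
  + 7 = 25
Therefore out = [7, 9, 11, 18, 25].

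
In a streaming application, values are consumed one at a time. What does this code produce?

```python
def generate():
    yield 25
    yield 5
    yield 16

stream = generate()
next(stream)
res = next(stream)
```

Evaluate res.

Step 1: generate() creates a generator.
Step 2: next(stream) yields 25 (consumed and discarded).
Step 3: next(stream) yields 5, assigned to res.
Therefore res = 5.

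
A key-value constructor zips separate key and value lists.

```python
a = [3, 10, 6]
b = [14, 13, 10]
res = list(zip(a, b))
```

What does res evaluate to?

Step 1: zip pairs elements at same index:
  Index 0: (3, 14)
  Index 1: (10, 13)
  Index 2: (6, 10)
Therefore res = [(3, 14), (10, 13), (6, 10)].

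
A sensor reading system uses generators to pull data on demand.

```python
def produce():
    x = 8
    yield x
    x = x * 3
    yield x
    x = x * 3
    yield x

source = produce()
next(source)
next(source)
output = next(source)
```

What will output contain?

Step 1: Trace through generator execution:
  Yield 1: x starts at 8, yield 8
  Yield 2: x = 8 * 3 = 24, yield 24
  Yield 3: x = 24 * 3 = 72, yield 72
Step 2: First next() gets 8, second next() gets the second value, third next() yields 72.
Therefore output = 72.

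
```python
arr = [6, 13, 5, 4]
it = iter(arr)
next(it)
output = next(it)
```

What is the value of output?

Step 1: Create iterator over [6, 13, 5, 4].
Step 2: next() consumes 6.
Step 3: next() returns 13.
Therefore output = 13.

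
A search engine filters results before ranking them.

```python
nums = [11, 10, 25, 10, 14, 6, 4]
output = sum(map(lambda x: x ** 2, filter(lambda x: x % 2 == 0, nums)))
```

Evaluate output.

Step 1: Filter even numbers from [11, 10, 25, 10, 14, 6, 4]: [10, 10, 14, 6, 4]
Step 2: Square each: [100, 100, 196, 36, 16]
Step 3: Sum = 448.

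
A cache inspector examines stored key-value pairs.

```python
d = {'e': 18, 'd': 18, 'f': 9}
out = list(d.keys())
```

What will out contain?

Step 1: d.keys() returns the dictionary keys in insertion order.
Therefore out = ['e', 'd', 'f'].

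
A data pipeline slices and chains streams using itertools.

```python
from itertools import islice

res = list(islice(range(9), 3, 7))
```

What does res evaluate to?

Step 1: islice(range(9), 3, 7) takes elements at indices [3, 7).
Step 2: Elements: [3, 4, 5, 6].
Therefore res = [3, 4, 5, 6].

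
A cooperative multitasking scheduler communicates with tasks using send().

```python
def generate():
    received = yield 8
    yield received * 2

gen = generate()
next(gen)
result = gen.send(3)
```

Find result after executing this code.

Step 1: next(gen) advances to first yield, producing 8.
Step 2: send(3) resumes, received = 3.
Step 3: yield received * 2 = 3 * 2 = 6.
Therefore result = 6.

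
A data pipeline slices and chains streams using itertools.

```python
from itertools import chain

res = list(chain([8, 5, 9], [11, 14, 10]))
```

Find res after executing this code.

Step 1: chain() concatenates iterables: [8, 5, 9] + [11, 14, 10].
Therefore res = [8, 5, 9, 11, 14, 10].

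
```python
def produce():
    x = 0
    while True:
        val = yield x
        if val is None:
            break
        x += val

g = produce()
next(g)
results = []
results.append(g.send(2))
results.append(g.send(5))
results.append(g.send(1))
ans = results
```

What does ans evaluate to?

Step 1: next(g) -> yield 0.
Step 2: send(2) -> x = 2, yield 2.
Step 3: send(5) -> x = 7, yield 7.
Step 4: send(1) -> x = 8, yield 8.
Therefore ans = [2, 7, 8].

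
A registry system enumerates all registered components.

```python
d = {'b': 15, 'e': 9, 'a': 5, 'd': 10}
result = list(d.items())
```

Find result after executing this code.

Step 1: d.items() returns (key, value) pairs in insertion order.
Therefore result = [('b', 15), ('e', 9), ('a', 5), ('d', 10)].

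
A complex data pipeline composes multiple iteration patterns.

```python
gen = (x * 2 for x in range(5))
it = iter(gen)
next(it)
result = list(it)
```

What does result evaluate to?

Step 1: Generator produces [0, 2, 4, 6, 8].
Step 2: next(it) consumes first element (0).
Step 3: list(it) collects remaining: [2, 4, 6, 8].
Therefore result = [2, 4, 6, 8].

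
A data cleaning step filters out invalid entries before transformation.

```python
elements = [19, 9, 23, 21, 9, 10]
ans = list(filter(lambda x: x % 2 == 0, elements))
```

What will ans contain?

Step 1: Filter elements divisible by 2:
  19 % 2 = 1: removed
  9 % 2 = 1: removed
  23 % 2 = 1: removed
  21 % 2 = 1: removed
  9 % 2 = 1: removed
  10 % 2 = 0: kept
Therefore ans = [10].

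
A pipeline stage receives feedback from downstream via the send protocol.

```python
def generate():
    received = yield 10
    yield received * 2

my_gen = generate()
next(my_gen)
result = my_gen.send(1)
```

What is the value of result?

Step 1: next(my_gen) advances to first yield, producing 10.
Step 2: send(1) resumes, received = 1.
Step 3: yield received * 2 = 1 * 2 = 2.
Therefore result = 2.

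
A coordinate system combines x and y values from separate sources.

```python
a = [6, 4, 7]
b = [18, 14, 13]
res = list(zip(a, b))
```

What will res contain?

Step 1: zip pairs elements at same index:
  Index 0: (6, 18)
  Index 1: (4, 14)
  Index 2: (7, 13)
Therefore res = [(6, 18), (4, 14), (7, 13)].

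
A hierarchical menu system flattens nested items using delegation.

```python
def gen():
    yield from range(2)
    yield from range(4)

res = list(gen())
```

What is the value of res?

Step 1: Trace yields in order:
  yield 0
  yield 1
  yield 0
  yield 1
  yield 2
  yield 3
Therefore res = [0, 1, 0, 1, 2, 3].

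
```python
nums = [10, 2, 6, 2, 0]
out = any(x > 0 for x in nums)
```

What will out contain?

Step 1: Check x > 0 for each element in [10, 2, 6, 2, 0]:
  10 > 0: True
  2 > 0: True
  6 > 0: True
  2 > 0: True
  0 > 0: False
Step 2: any() returns True.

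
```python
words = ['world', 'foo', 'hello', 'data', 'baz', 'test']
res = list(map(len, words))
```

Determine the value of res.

Step 1: Map len() to each word:
  'world' -> 5
  'foo' -> 3
  'hello' -> 5
  'data' -> 4
  'baz' -> 3
  'test' -> 4
Therefore res = [5, 3, 5, 4, 3, 4].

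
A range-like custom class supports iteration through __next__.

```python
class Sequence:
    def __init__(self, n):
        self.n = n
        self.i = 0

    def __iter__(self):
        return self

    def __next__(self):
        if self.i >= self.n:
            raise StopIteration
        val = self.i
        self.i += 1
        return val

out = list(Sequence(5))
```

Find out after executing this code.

Step 1: Sequence(5) creates an iterator counting 0 to 4.
Step 2: list() consumes all values: [0, 1, 2, 3, 4].
Therefore out = [0, 1, 2, 3, 4].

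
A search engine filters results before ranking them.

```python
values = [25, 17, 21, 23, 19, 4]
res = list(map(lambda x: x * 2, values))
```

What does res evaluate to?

Step 1: Apply lambda x: x * 2 to each element:
  25 -> 50
  17 -> 34
  21 -> 42
  23 -> 46
  19 -> 38
  4 -> 8
Therefore res = [50, 34, 42, 46, 38, 8].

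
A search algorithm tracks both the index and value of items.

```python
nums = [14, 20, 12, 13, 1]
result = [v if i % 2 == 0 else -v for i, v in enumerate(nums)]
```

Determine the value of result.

Step 1: For each (i, v), keep v if i is even, negate if odd:
  i=0 (even): keep 14
  i=1 (odd): negate to -20
  i=2 (even): keep 12
  i=3 (odd): negate to -13
  i=4 (even): keep 1
Therefore result = [14, -20, 12, -13, 1].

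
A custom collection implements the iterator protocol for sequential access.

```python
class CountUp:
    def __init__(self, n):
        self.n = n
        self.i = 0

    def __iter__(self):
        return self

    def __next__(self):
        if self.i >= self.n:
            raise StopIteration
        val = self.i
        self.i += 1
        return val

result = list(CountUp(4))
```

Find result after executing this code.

Step 1: CountUp(4) creates an iterator counting 0 to 3.
Step 2: list() consumes all values: [0, 1, 2, 3].
Therefore result = [0, 1, 2, 3].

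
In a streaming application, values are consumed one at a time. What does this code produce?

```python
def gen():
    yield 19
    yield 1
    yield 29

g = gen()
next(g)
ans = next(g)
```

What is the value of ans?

Step 1: gen() creates a generator.
Step 2: next(g) yields 19 (consumed and discarded).
Step 3: next(g) yields 1, assigned to ans.
Therefore ans = 1.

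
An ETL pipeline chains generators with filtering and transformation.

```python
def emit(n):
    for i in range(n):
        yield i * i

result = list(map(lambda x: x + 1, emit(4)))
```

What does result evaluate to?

Step 1: emit(4) yields squares: [0, 1, 4, 9].
Step 2: map adds 1 to each: [1, 2, 5, 10].
Therefore result = [1, 2, 5, 10].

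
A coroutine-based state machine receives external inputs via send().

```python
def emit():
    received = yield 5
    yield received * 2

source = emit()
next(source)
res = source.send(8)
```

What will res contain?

Step 1: next(source) advances to first yield, producing 5.
Step 2: send(8) resumes, received = 8.
Step 3: yield received * 2 = 8 * 2 = 16.
Therefore res = 16.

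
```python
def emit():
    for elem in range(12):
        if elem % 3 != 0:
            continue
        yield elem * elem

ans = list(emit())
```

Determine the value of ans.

Step 1: Only yield elem**2 when elem is divisible by 3:
  elem=0: 0 % 3 == 0, yield 0**2 = 0
  elem=3: 3 % 3 == 0, yield 3**2 = 9
  elem=6: 6 % 3 == 0, yield 6**2 = 36
  elem=9: 9 % 3 == 0, yield 9**2 = 81
Therefore ans = [0, 9, 36, 81].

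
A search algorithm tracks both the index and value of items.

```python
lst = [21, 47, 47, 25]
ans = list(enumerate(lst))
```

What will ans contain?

Step 1: enumerate pairs each element with its index:
  (0, 21)
  (1, 47)
  (2, 47)
  (3, 25)
Therefore ans = [(0, 21), (1, 47), (2, 47), (3, 25)].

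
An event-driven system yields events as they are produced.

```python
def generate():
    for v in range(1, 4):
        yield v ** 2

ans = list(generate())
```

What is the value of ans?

Step 1: For each v in range(1, 4), yield v**2:
  v=1: yield 1**2 = 1
  v=2: yield 2**2 = 4
  v=3: yield 3**2 = 9
Therefore ans = [1, 4, 9].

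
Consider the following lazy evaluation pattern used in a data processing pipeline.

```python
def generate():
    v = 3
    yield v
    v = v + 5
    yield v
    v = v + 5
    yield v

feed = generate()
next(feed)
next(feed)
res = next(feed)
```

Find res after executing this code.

Step 1: Trace through generator execution:
  Yield 1: v starts at 3, yield 3
  Yield 2: v = 3 + 5 = 8, yield 8
  Yield 3: v = 8 + 5 = 13, yield 13
Step 2: First next() gets 3, second next() gets the second value, third next() yields 13.
Therefore res = 13.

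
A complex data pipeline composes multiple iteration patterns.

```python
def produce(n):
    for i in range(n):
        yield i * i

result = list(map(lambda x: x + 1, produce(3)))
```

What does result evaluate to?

Step 1: produce(3) yields squares: [0, 1, 4].
Step 2: map adds 1 to each: [1, 2, 5].
Therefore result = [1, 2, 5].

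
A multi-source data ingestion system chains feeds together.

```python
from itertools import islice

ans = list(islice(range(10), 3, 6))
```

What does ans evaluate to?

Step 1: islice(range(10), 3, 6) takes elements at indices [3, 6).
Step 2: Elements: [3, 4, 5].
Therefore ans = [3, 4, 5].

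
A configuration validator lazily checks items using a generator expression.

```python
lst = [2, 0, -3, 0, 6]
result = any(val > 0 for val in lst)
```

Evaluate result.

Step 1: Check val > 0 for each element in [2, 0, -3, 0, 6]:
  2 > 0: True
  0 > 0: False
  -3 > 0: False
  0 > 0: False
  6 > 0: True
Step 2: any() returns True.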